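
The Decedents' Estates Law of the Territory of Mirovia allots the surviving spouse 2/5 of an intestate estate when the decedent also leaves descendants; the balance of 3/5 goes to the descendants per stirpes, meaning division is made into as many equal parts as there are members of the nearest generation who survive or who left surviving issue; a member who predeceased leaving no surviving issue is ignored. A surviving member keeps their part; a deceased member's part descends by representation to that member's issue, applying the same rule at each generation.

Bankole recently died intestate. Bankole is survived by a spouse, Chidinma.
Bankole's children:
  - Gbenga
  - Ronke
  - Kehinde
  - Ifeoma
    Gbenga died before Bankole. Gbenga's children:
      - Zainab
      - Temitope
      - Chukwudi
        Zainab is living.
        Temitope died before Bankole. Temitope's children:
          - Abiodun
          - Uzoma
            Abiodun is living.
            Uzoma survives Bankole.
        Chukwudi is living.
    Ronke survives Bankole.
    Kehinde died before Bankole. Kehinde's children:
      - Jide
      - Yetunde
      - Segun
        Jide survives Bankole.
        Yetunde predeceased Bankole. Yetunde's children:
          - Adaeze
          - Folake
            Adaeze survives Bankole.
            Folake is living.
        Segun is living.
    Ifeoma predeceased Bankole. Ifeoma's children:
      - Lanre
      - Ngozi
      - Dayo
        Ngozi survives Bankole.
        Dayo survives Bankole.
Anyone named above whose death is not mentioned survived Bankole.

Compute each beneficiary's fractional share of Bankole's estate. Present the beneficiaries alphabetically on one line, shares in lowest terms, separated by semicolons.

Chidinma, as surviving spouse, takes 2/5.
The remaining 3/5 passes to Bankole's descendants per stirpes.
The 3/5 is divided into 4 equal shares of 3/20 among Gbenga, Ronke, Kehinde, Ifeoma.
Gbenga predeceased; the 3/20 allotted to Gbenga's branch passes to Gbenga's issue by representation.
The 3/20 is divided into 3 equal shares of 1/20 among Zainab, Temitope, Chukwudi.
Zainab is living and takes 1/20.
Temitope predeceased; the 1/20 allotted to Temitope's branch passes to Temitope's issue by representation.
The 1/20 is divided into 2 equal shares of 1/40 among Abiodun, Uzoma.
Abiodun is living and takes 1/40.
Uzoma is living and takes 1/40.
Chukwudi is living and takes 1/20.
Ronke is living and takes 3/20.
Kehinde predeceased; the 3/20 allotted to Kehinde's branch passes to Kehinde's issue by representation.
The 3/20 is divided into 3 equal shares of 1/20 among Jide, Yetunde, Segun.
Jide is living and takes 1/20.
Yetunde predeceased; the 1/20 allotted to Yetunde's branch passes to Yetunde's issue by representation.
The 1/20 is divided into 2 equal shares of 1/40 among Adaeze, Folake.
Adaeze is living and takes 1/40.
Folake is living and takes 1/40.
Segun is living and takes 1/20.
Ifeoma predeceased; the 3/20 allotted to Ifeoma's branch passes to Ifeoma's issue by representation.
The 3/20 is divided into 3 equal shares of 1/20 among Lanre, Ngozi, Dayo.
Lanre is living and takes 1/20.
Ngozi is living and takes 1/20.
Dayo is living and takes 1/20.

Abiodun 1/40; Adaeze 1/40; Chidinma 2/5; Chukwudi 1/20; Dayo 1/20; Folake 1/40; Jide 1/20; Lanre 1/20; Ngozi 1/20; Ronke 3/20; Segun 1/20; Uzoma 1/40; Zainab 1/20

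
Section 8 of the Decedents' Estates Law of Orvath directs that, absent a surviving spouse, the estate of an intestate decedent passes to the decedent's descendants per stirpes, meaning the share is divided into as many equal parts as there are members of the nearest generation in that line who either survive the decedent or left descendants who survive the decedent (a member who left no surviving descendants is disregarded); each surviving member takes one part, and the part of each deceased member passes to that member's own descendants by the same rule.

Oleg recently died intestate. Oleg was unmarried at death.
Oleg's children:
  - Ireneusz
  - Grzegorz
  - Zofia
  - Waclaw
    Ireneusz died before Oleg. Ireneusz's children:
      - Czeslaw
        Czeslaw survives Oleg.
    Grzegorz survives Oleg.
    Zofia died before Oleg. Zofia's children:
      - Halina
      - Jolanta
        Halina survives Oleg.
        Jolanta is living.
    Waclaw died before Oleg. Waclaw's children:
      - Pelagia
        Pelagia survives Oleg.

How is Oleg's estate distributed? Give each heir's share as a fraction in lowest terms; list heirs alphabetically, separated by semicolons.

Czeslaw 1/4; Grzegorz 1/4; Halina 1/8; Jolanta 1/8; Pelagia 1/4

There is no surviving spouse, so the entire estate passes to Oleg's descendants per stirpes.
The estate is divided into 4 equal shares of 1/4 among Ireneusz, Grzegorz, Zofia, Waclaw.
Ireneusz predeceased; the 1/4 allotted to Ireneusz's branch passes to Ireneusz's issue by representation.
Czeslaw is the sole taker at this level and receives the full 1/4.
Grzegorz is living and takes 1/4.
Zofia predeceased; the 1/4 allotted to Zofia's branch passes to Zofia's issue by representation.
The 1/4 is divided into 2 equal shares of 1/8 among Halina, Jolanta.
Halina is living and takes 1/8.
Jolanta is living and takes 1/8.
Waclaw predeceased; the 1/4 allotted to Waclaw's branch passes to Waclaw's issue by representation.
Pelagia is the sole taker at this level and receives the full 1/4.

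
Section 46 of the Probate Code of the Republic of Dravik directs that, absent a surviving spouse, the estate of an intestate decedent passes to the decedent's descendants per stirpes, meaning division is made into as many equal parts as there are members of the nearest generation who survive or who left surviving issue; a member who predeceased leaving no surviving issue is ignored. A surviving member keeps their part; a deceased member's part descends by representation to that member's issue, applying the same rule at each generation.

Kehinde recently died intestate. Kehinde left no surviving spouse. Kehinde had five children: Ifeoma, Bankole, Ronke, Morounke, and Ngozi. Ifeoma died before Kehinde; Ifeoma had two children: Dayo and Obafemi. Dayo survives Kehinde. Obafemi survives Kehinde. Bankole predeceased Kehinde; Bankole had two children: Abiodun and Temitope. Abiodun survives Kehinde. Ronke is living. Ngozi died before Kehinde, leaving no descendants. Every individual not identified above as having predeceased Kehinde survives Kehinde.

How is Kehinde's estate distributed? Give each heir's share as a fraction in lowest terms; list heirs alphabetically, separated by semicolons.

There is no surviving spouse, so the entire estate passes to Kehinde's descendants per stirpes.
Ngozi left no surviving issue, so that branch lapses and is disregarded.
The estate is divided into 4 equal shares of 1/4 among Ifeoma, Bankole, Ronke, Morounke.
Ifeoma predeceased; the 1/4 allotted to Ifeoma's branch passes to Ifeoma's issue by representation.
The 1/4 is divided into 2 equal shares of 1/8 among Dayo, Obafemi.
Dayo is living and takes 1/8.
Obafemi is living and takes 1/8.
Bankole predeceased; the 1/4 allotted to Bankole's branch passes to Bankole's issue by representation.
The 1/4 is divided into 2 equal shares of 1/8 among Abiodun, Temitope.
Abiodun is living and takes 1/8.
Temitope is living and takes 1/8.
Ronke is living and takes 1/4.
Morounke is living and takes 1/4.

Abiodun 1/8; Dayo 1/8; Morounke 1/4; Obafemi 1/8; Ronke 1/4; Temitope 1/8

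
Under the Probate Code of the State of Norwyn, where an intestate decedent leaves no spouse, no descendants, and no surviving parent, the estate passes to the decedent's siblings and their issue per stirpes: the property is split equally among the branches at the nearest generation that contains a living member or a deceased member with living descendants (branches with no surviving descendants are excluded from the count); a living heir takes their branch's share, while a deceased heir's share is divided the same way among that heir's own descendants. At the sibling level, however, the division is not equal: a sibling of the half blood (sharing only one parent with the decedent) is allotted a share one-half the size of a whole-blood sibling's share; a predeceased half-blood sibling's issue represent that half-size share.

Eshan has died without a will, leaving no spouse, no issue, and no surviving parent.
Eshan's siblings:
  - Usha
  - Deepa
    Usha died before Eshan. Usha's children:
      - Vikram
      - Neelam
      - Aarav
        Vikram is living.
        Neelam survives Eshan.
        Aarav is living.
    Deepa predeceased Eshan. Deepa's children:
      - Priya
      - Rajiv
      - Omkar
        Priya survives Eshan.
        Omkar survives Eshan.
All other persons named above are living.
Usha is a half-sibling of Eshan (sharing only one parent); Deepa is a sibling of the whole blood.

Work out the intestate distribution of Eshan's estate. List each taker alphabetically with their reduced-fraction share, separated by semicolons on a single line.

No spouse, descendants, or parent survives, so the estate passes to Eshan's siblings per stirpes.
Half-blood siblings count for one-half the weight of whole-blood siblings at the initial division.
Dividing 1 in proportion to weights (total weight 3/2): Usha (weight 1/2) → 1/3; Deepa (weight 1) → 2/3.
Usha predeceased; the 1/3 allotted to Usha's branch passes to Usha's issue by representation.
The 1/3 is divided into 3 equal shares of 1/9 among Vikram, Neelam, Aarav.
Vikram is living and takes 1/9.
Neelam is living and takes 1/9.
Aarav is living and takes 1/9.
Deepa predeceased; the 2/3 allotted to Deepa's branch passes to Deepa's issue by representation.
The 2/3 is divided into 3 equal shares of 2/9 among Priya, Rajiv, Omkar.
Priya is living and takes 2/9.
Rajiv is living and takes 2/9.
Omkar is living and takes 2/9.

Aarav 1/9; Neelam 1/9; Omkar 2/9; Priya 2/9; Rajiv 2/9; Vikram 1/9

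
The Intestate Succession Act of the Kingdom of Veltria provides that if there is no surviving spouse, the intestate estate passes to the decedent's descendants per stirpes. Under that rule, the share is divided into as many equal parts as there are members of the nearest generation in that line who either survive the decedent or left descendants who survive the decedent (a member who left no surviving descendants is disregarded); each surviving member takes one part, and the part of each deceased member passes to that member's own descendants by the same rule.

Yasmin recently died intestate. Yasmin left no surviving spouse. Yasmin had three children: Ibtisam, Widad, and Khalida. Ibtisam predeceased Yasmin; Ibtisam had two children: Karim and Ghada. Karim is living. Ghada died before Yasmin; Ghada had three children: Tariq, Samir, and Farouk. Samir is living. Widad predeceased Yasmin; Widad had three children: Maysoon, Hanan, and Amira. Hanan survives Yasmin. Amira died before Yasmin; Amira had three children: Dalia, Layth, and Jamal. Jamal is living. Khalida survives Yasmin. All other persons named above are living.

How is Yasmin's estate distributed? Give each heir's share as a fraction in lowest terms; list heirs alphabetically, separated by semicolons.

Dalia 1/27; Farouk 1/18; Hanan 1/9; Jamal 1/27; Karim 1/6; Khalida 1/3; Layth 1/27; Maysoon 1/9; Samir 1/18; Tariq 1/18

There is no surviving spouse, so the entire estate passes to Yasmin's descendants per stirpes.
The estate is divided into 3 equal shares of 1/3 among Ibtisam, Widad, Khalida.
Ibtisam predeceased; the 1/3 allotted to Ibtisam's branch passes to Ibtisam's issue by representation.
The 1/3 is divided into 2 equal shares of 1/6 among Karim, Ghada.
Karim is living and takes 1/6.
Ghada predeceased; the 1/6 allotted to Ghada's branch passes to Ghada's issue by representation.
The 1/6 is divided into 3 equal shares of 1/18 among Tariq, Samir, Farouk.
Tariq is living and takes 1/18.
Samir is living and takes 1/18.
Farouk is living and takes 1/18.
Widad predeceased; the 1/3 allotted to Widad's branch passes to Widad's issue by representation.
The 1/3 is divided into 3 equal shares of 1/9 among Maysoon, Hanan, Amira.
Maysoon is living and takes 1/9.
Hanan is living and takes 1/9.
Amira predeceased; the 1/9 allotted to Amira's branch passes to Amira's issue by representation.
The 1/9 is divided into 3 equal shares of 1/27 among Dalia, Layth, Jamal.
Dalia is living and takes 1/27.
Layth is living and takes 1/27.
Jamal is living and takes 1/27.
Khalida is living and takes 1/3.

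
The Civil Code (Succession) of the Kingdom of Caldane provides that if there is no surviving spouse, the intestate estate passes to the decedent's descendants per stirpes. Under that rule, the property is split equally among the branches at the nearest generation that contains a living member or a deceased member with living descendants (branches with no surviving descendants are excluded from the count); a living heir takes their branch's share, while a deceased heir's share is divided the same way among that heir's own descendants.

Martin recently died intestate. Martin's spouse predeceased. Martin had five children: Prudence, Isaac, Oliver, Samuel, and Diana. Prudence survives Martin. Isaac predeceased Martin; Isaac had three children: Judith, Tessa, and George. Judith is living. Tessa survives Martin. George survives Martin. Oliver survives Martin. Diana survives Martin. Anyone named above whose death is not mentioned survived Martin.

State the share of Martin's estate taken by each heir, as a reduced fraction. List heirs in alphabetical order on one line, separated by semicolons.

Diana 1/5; George 1/15; Judith 1/15; Oliver 1/5; Prudence 1/5; Samuel 1/5; Tessa 1/15

There is no surviving spouse, so the entire estate passes to Martin's descendants per stirpes.
The estate is divided into 5 equal shares of 1/5 among Prudence, Isaac, Oliver, Samuel, Diana.
Prudence is living and takes 1/5.
Isaac predeceased; the 1/5 allotted to Isaac's branch passes to Isaac's issue by representation.
The 1/5 is divided into 3 equal shares of 1/15 among Judith, Tessa, George.
Judith is living and takes 1/15.
Tessa is living and takes 1/15.
George is living and takes 1/15.
Oliver is living and takes 1/5.
Samuel is living and takes 1/5.
Diana is living and takes 1/5.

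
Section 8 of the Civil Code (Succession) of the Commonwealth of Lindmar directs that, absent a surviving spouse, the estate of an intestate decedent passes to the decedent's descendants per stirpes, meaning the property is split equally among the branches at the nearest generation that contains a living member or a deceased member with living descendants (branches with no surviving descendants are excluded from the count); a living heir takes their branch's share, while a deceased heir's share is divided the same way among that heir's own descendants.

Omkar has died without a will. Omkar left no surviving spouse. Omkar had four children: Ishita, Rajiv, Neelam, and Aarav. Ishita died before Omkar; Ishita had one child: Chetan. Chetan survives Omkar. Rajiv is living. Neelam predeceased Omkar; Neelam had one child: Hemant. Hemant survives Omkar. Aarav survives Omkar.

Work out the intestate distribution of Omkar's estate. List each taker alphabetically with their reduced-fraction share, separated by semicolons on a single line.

Aarav 1/4; Chetan 1/4; Hemant 1/4; Rajiv 1/4

There is no surviving spouse, so the entire estate passes to Omkar's descendants per stirpes.
The estate is divided into 4 equal shares of 1/4 among Ishita, Rajiv, Neelam, Aarav.
Ishita predeceased; the 1/4 allotted to Ishita's branch passes to Ishita's issue by representation.
Chetan is the sole taker at this level and receives the full 1/4.
Rajiv is living and takes 1/4.
Neelam predeceased; the 1/4 allotted to Neelam's branch passes to Neelam's issue by representation.
Hemant is the sole taker at this level and receives the full 1/4.
Aarav is living and takes 1/4.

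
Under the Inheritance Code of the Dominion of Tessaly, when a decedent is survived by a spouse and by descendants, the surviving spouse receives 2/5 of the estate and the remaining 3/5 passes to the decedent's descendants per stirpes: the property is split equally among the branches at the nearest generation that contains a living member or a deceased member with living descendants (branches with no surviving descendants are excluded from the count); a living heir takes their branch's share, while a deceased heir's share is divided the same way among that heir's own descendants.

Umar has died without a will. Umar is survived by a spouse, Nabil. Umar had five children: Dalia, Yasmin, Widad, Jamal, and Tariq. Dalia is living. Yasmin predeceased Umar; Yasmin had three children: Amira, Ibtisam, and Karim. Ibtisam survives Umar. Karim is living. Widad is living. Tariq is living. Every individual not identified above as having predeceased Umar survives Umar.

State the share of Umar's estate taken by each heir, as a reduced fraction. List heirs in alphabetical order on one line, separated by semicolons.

Nabil, as surviving spouse, takes 2/5.
The remaining 3/5 passes to Umar's descendants per stirpes.
The 3/5 is divided into 5 equal shares of 3/25 among Dalia, Yasmin, Widad, Jamal, Tariq.
Dalia is living and takes 3/25.
Yasmin predeceased; the 3/25 allotted to Yasmin's branch passes to Yasmin's issue by representation.
The 3/25 is divided into 3 equal shares of 1/25 among Amira, Ibtisam, Karim.
Amira is living and takes 1/25.
Ibtisam is living and takes 1/25.
Karim is living and takes 1/25.
Widad is living and takes 3/25.
Jamal is living and takes 3/25.
Tariq is living and takes 3/25.

Amira 1/25; Dalia 3/25; Ibtisam 1/25; Jamal 3/25; Karim 1/25; Nabil 2/5; Tariq 3/25; Widad 3/25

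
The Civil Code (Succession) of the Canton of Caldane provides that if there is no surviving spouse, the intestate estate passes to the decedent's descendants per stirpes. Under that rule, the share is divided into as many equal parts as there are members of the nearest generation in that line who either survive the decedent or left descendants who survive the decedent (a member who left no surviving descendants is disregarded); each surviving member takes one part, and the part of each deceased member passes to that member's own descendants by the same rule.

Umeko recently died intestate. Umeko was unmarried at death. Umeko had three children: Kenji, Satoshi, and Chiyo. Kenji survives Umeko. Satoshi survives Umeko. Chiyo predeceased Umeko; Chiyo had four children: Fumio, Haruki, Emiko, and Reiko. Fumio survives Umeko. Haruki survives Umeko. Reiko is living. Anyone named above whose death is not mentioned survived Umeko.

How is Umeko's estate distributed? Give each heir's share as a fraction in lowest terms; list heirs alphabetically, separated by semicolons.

There is no surviving spouse, so the entire estate passes to Umeko's descendants per stirpes.
The estate is divided into 3 equal shares of 1/3 among Kenji, Satoshi, Chiyo.
Kenji is living and takes 1/3.
Satoshi is living and takes 1/3.
Chiyo predeceased; the 1/3 allotted to Chiyo's branch passes to Chiyo's issue by representation.
The 1/3 is divided into 4 equal shares of 1/12 among Fumio, Haruki, Emiko, Reiko.
Fumio is living and takes 1/12.
Haruki is living and takes 1/12.
Emiko is living and takes 1/12.
Reiko is living and takes 1/12.

Emiko 1/12; Fumio 1/12; Haruki 1/12; Kenji 1/3; Reiko 1/12; Satoshi 1/3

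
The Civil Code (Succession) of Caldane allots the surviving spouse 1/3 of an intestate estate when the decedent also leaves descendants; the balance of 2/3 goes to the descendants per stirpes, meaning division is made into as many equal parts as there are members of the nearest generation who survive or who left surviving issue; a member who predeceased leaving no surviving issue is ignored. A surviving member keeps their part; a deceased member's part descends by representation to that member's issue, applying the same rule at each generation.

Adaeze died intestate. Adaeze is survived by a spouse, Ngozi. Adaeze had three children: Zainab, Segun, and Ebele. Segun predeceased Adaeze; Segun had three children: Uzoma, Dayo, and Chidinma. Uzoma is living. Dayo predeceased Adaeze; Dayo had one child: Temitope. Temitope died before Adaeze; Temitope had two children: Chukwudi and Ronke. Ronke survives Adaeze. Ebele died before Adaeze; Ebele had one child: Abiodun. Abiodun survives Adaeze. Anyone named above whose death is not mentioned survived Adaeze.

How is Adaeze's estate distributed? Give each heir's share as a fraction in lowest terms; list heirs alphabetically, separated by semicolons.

Ngozi, as surviving spouse, takes 1/3.
The remaining 2/3 passes to Adaeze's descendants per stirpes.
The 2/3 is divided into 3 equal shares of 2/9 among Zainab, Segun, Ebele.
Zainab is living and takes 2/9.
Segun predeceased; the 2/9 allotted to Segun's branch passes to Segun's issue by representation.
The 2/9 is divided into 3 equal shares of 2/27 among Uzoma, Dayo, Chidinma.
Uzoma is living and takes 2/27.
Dayo predeceased; the 2/27 allotted to Dayo's branch passes to Dayo's issue by representation.
Temitope's line is the sole branch at this level, so the full 2/27 passes to Temitope's issue by representation.
The 2/27 is divided into 2 equal shares of 1/27 among Chukwudi, Ronke.
Chukwudi is living and takes 1/27.
Ronke is living and takes 1/27.
Chidinma is living and takes 2/27.
Ebele predeceased; the 2/9 allotted to Ebele's branch passes to Ebele's issue by representation.
Abiodun is the sole taker at this level and receives the full 2/9.

Abiodun 2/9; Chidinma 2/27; Chukwudi 1/27; Ngozi 1/3; Ronke 1/27; Uzoma 2/27; Zainab 2/9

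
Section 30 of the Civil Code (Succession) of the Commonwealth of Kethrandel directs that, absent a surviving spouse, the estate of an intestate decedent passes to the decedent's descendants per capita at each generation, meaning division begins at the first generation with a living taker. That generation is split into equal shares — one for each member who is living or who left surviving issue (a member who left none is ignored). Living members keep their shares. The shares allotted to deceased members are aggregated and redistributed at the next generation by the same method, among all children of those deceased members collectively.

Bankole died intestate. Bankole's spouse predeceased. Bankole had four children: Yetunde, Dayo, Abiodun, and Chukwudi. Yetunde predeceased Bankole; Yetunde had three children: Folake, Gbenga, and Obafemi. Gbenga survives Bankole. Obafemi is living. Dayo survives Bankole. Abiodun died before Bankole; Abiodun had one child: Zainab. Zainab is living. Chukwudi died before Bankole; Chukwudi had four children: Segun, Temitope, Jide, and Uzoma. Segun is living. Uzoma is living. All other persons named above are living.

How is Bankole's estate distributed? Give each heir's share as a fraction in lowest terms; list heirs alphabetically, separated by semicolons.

Dayo 1/4; Folake 3/32; Gbenga 3/32; Jide 3/32; Obafemi 3/32; Segun 3/32; Temitope 3/32; Uzoma 3/32; Zainab 3/32

There is no surviving spouse, so the entire estate passes to Bankole's descendants per capita at each generation.
At generation 1 (Yetunde, Dayo, Abiodun, Chukwudi) there are 4 shares of (1)/4 = 1/4 each.
Living: Dayo — each takes 1/4.
Deceased: Yetunde, Abiodun, and Chukwudi. Their combined 3/4 is pooled and carried to generation 2.
At generation 2 (Folake, Gbenga, Obafemi, Zainab, Segun, Temitope, Jide, Uzoma) there are 8 shares of (3/4)/8 = 3/32 each.
Living: Folake, Gbenga, Obafemi, Zainab, Segun, Temitope, Jide, and Uzoma — each takes 3/32.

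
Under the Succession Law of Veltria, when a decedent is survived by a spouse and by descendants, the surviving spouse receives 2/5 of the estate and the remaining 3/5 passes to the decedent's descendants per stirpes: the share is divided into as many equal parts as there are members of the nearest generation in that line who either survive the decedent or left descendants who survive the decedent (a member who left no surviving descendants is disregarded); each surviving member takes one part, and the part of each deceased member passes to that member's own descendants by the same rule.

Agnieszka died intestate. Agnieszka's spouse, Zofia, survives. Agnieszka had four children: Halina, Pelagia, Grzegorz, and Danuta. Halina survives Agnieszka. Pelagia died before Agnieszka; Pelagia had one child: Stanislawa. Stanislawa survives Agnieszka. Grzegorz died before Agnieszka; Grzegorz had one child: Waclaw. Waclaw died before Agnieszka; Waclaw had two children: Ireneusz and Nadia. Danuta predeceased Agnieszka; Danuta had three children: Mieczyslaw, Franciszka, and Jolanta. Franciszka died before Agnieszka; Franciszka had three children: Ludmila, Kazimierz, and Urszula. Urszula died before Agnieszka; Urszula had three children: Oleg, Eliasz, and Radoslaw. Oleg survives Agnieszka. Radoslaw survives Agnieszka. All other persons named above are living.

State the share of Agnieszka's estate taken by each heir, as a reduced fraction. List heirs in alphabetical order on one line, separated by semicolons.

Eliasz 1/180; Halina 3/20; Ireneusz 3/40; Jolanta 1/20; Kazimierz 1/60; Ludmila 1/60; Mieczyslaw 1/20; Nadia 3/40; Oleg 1/180; Radoslaw 1/180; Stanislawa 3/20; Zofia 2/5

Zofia, as surviving spouse, takes 2/5.
The remaining 3/5 passes to Agnieszka's descendants per stirpes.
The 3/5 is divided into 4 equal shares of 3/20 among Halina, Pelagia, Grzegorz, Danuta.
Halina is living and takes 3/20.
Pelagia predeceased; the 3/20 allotted to Pelagia's branch passes to Pelagia's issue by representation.
Stanislawa is the sole taker at this level and receives the full 3/20.
Grzegorz predeceased; the 3/20 allotted to Grzegorz's branch passes to Grzegorz's issue by representation.
Waclaw's line is the sole branch at this level, so the full 3/20 passes to Waclaw's issue by representation.
The 3/20 is divided into 2 equal shares of 3/40 among Ireneusz, Nadia.
Ireneusz is living and takes 3/40.
Nadia is living and takes 3/40.
Danuta predeceased; the 3/20 allotted to Danuta's branch passes to Danuta's issue by representation.
The 3/20 is divided into 3 equal shares of 1/20 among Mieczyslaw, Franciszka, Jolanta.
Mieczyslaw is living and takes 1/20.
Franciszka predeceased; the 1/20 allotted to Franciszka's branch passes to Franciszka's issue by representation.
The 1/20 is divided into 3 equal shares of 1/60 among Ludmila, Kazimierz, Urszula.
Ludmila is living and takes 1/60.
Kazimierz is living and takes 1/60.
Urszula predeceased; the 1/60 allotted to Urszula's branch passes to Urszula's issue by representation.
The 1/60 is divided into 3 equal shares of 1/180 among Oleg, Eliasz, Radoslaw.
Oleg is living and takes 1/180.
Eliasz is living and takes 1/180.
Radoslaw is living and takes 1/180.
Jolanta is living and takes 1/20.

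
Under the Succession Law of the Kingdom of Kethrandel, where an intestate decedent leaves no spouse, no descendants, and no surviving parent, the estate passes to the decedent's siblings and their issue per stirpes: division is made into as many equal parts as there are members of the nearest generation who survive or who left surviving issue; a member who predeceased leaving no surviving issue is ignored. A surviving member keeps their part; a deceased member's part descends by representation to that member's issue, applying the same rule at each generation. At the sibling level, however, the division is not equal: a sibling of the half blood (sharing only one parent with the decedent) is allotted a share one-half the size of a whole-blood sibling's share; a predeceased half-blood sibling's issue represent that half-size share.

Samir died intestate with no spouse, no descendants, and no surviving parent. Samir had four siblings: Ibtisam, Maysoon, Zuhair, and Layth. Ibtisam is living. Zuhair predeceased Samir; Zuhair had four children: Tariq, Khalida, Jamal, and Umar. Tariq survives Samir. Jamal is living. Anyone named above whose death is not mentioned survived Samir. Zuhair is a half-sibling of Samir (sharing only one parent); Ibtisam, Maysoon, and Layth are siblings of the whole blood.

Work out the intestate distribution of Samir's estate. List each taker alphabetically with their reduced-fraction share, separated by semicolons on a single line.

No spouse, descendants, or parent survives, so the estate passes to Samir's siblings per stirpes.
Half-blood siblings count for one-half the weight of whole-blood siblings at the initial division.
Dividing 1 in proportion to weights (total weight 7/2): Ibtisam (weight 1) → 2/7; Maysoon (weight 1) → 2/7; Zuhair (weight 1/2) → 1/7; Layth (weight 1) → 2/7.
Ibtisam is living and takes 2/7.
Maysoon is living and takes 2/7.
Zuhair predeceased; the 1/7 allotted to Zuhair's branch passes to Zuhair's issue by representation.
The 1/7 is divided into 4 equal shares of 1/28 among Tariq, Khalida, Jamal, Umar.
Tariq is living and takes 1/28.
Khalida is living and takes 1/28.
Jamal is living and takes 1/28.
Umar is living and takes 1/28.
Layth is living and takes 2/7.

Ibtisam 2/7; Jamal 1/28; Khalida 1/28; Layth 2/7; Maysoon 2/7; Tariq 1/28; Umar 1/28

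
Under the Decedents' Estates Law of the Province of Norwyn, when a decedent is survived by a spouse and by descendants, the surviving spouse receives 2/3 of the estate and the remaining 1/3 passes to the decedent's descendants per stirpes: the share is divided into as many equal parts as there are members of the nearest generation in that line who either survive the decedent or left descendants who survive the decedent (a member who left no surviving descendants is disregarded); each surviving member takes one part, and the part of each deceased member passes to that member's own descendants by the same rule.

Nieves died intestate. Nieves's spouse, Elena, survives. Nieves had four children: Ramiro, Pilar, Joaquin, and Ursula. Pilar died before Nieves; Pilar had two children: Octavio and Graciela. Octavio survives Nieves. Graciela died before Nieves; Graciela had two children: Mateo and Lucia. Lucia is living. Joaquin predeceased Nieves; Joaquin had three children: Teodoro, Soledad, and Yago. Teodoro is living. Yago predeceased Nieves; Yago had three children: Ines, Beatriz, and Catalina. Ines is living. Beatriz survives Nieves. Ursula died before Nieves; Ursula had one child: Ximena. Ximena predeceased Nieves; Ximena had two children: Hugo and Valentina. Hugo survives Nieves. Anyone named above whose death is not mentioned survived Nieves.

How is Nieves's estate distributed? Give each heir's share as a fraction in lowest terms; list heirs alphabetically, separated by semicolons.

Elena, as surviving spouse, takes 2/3.
The remaining 1/3 passes to Nieves's descendants per stirpes.
The 1/3 is divided into 4 equal shares of 1/12 among Ramiro, Pilar, Joaquin, Ursula.
Ramiro is living and takes 1/12.
Pilar predeceased; the 1/12 allotted to Pilar's branch passes to Pilar's issue by representation.
The 1/12 is divided into 2 equal shares of 1/24 among Octavio, Graciela.
Octavio is living and takes 1/24.
Graciela predeceased; the 1/24 allotted to Graciela's branch passes to Graciela's issue by representation.
The 1/24 is divided into 2 equal shares of 1/48 among Mateo, Lucia.
Mateo is living and takes 1/48.
Lucia is living and takes 1/48.
Joaquin predeceased; the 1/12 allotted to Joaquin's branch passes to Joaquin's issue by representation.
The 1/12 is divided into 3 equal shares of 1/36 among Teodoro, Soledad, Yago.
Teodoro is living and takes 1/36.
Soledad is living and takes 1/36.
Yago predeceased; the 1/36 allotted to Yago's branch passes to Yago's issue by representation.
The 1/36 is divided into 3 equal shares of 1/108 among Ines, Beatriz, Catalina.
Ines is living and takes 1/108.
Beatriz is living and takes 1/108.
Catalina is living and takes 1/108.
Ursula predeceased; the 1/12 allotted to Ursula's branch passes to Ursula's issue by representation.
Ximena's line is the sole branch at this level, so the full 1/12 passes to Ximena's issue by representation.
The 1/12 is divided into 2 equal shares of 1/24 among Hugo, Valentina.
Hugo is living and takes 1/24.
Valentina is living and takes 1/24.

Beatriz 1/108; Catalina 1/108; Elena 2/3; Hugo 1/24; Ines 1/108; Lucia 1/48; Mateo 1/48; Octavio 1/24; Ramiro 1/12; Soledad 1/36; Teodoro 1/36; Valentina 1/24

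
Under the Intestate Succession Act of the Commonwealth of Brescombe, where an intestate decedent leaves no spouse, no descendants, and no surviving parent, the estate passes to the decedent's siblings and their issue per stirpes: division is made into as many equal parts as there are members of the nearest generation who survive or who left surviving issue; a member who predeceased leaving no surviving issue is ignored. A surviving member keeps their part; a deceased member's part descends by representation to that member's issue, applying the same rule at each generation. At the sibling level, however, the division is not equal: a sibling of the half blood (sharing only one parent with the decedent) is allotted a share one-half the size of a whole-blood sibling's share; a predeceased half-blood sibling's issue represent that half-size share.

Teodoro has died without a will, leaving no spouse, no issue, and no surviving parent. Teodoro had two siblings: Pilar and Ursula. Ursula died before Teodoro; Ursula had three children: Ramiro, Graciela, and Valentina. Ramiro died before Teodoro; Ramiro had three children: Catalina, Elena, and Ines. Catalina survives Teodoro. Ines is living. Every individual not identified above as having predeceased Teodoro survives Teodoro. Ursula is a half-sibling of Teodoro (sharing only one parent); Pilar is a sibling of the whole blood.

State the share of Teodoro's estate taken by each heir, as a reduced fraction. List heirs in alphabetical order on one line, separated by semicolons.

Catalina 1/27; Elena 1/27; Graciela 1/9; Ines 1/27; Pilar 2/3; Valentina 1/9

No spouse, descendants, or parent survives, so the estate passes to Teodoro's siblings per stirpes.
Half-blood siblings count for one-half the weight of whole-blood siblings at the initial division.
Dividing 1 in proportion to weights (total weight 3/2): Pilar (weight 1) → 2/3; Ursula (weight 1/2) → 1/3.
Pilar is living and takes 2/3.
Ursula predeceased; the 1/3 allotted to Ursula's branch passes to Ursula's issue by representation.
The 1/3 is divided into 3 equal shares of 1/9 among Ramiro, Graciela, Valentina.
Ramiro predeceased; the 1/9 allotted to Ramiro's branch passes to Ramiro's issue by representation.
The 1/9 is divided into 3 equal shares of 1/27 among Catalina, Elena, Ines.
Catalina is living and takes 1/27.
Elena is living and takes 1/27.
Ines is living and takes 1/27.
Graciela is living and takes 1/9.
Valentina is living and takes 1/9.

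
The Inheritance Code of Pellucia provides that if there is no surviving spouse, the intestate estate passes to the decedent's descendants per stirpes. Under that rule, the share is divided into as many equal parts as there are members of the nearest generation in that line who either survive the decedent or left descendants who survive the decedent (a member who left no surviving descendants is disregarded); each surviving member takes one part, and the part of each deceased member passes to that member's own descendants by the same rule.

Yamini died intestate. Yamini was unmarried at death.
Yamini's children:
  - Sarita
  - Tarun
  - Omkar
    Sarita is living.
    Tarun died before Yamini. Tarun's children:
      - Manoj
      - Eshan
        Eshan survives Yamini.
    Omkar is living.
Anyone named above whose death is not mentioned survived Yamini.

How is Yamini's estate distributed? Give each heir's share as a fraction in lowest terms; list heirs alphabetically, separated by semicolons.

Eshan 1/6; Manoj 1/6; Omkar 1/3; Sarita 1/3

There is no surviving spouse, so the entire estate passes to Yamini's descendants per stirpes.
The estate is divided into 3 equal shares of 1/3 among Sarita, Tarun, Omkar.
Sarita is living and takes 1/3.
Tarun predeceased; the 1/3 allotted to Tarun's branch passes to Tarun's issue by representation.
The 1/3 is divided into 2 equal shares of 1/6 among Manoj, Eshan.
Manoj is living and takes 1/6.
Eshan is living and takes 1/6.
Omkar is living and takes 1/3.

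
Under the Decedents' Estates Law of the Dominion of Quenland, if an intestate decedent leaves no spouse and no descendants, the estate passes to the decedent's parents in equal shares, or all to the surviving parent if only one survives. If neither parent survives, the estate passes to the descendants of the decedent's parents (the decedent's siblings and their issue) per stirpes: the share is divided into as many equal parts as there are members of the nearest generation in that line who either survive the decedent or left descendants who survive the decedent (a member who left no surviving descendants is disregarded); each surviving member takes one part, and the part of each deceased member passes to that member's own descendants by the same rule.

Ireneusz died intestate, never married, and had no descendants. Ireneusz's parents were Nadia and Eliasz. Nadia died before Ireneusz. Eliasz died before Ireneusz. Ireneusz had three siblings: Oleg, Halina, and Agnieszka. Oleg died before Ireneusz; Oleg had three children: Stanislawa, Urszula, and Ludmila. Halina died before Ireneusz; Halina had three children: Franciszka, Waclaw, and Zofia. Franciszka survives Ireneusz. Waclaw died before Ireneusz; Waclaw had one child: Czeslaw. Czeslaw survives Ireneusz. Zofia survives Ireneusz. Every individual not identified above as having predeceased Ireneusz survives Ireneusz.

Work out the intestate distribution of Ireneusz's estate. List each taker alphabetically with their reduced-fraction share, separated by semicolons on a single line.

Agnieszka 1/3; Czeslaw 1/9; Franciszka 1/9; Ludmila 1/9; Stanislawa 1/9; Urszula 1/9; Zofia 1/9

Neither parent survives and there are no descendants, so the estate passes to Ireneusz's siblings and their issue per stirpes.
The estate is divided into 3 equal shares of 1/3 among Oleg, Halina, Agnieszka.
Oleg predeceased; the 1/3 allotted to Oleg's branch passes to Oleg's issue by representation.
The 1/3 is divided into 3 equal shares of 1/9 among Stanislawa, Urszula, Ludmila.
Stanislawa is living and takes 1/9.
Urszula is living and takes 1/9.
Ludmila is living and takes 1/9.
Halina predeceased; the 1/3 allotted to Halina's branch passes to Halina's issue by representation.
The 1/3 is divided into 3 equal shares of 1/9 among Franciszka, Waclaw, Zofia.
Franciszka is living and takes 1/9.
Waclaw predeceased; the 1/9 allotted to Waclaw's branch passes to Waclaw's issue by representation.
Czeslaw is the sole taker at this level and receives the full 1/9.
Zofia is living and takes 1/9.
Agnieszka is living and takes 1/3.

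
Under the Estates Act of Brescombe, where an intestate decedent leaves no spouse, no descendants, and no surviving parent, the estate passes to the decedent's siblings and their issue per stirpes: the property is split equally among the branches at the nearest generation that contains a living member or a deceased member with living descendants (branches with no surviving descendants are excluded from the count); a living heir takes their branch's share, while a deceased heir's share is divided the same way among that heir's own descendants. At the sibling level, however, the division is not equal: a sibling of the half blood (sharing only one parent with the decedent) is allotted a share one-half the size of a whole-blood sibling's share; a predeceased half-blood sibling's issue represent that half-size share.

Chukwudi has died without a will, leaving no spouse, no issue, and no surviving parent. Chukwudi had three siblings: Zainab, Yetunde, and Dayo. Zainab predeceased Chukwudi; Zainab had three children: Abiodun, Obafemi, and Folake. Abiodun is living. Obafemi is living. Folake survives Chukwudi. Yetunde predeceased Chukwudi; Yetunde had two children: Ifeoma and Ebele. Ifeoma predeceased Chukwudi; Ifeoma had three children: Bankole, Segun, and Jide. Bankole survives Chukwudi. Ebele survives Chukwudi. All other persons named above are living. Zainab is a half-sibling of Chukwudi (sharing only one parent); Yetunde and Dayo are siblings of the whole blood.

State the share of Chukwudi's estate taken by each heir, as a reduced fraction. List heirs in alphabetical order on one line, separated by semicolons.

Abiodun 1/15; Bankole 1/15; Dayo 2/5; Ebele 1/5; Folake 1/15; Jide 1/15; Obafemi 1/15; Segun 1/15

No spouse, descendants, or parent survives, so the estate passes to Chukwudi's siblings per stirpes.
Half-blood siblings count for one-half the weight of whole-blood siblings at the initial division.
Dividing 1 in proportion to weights (total weight 5/2): Zainab (weight 1/2) → 1/5; Yetunde (weight 1) → 2/5; Dayo (weight 1) → 2/5.
Zainab predeceased; the 1/5 allotted to Zainab's branch passes to Zainab's issue by representation.
The 1/5 is divided into 3 equal shares of 1/15 among Abiodun, Obafemi, Folake.
Abiodun is living and takes 1/15.
Obafemi is living and takes 1/15.
Folake is living and takes 1/15.
Yetunde predeceased; the 2/5 allotted to Yetunde's branch passes to Yetunde's issue by representation.
The 2/5 is divided into 2 equal shares of 1/5 among Ifeoma, Ebele.
Ifeoma predeceased; the 1/5 allotted to Ifeoma's branch passes to Ifeoma's issue by representation.
The 1/5 is divided into 3 equal shares of 1/15 among Bankole, Segun, Jide.
Bankole is living and takes 1/15.
Segun is living and takes 1/15.
Jide is living and takes 1/15.
Ebele is living and takes 1/5.
Dayo is living and takes 2/5.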